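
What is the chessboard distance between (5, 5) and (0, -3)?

max(|x_i - y_i|) = max(|5 - 0|, |5 - (-3)|) = max(5, 8) = 8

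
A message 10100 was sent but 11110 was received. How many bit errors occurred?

Differing positions: 2, 4. Hamming distance = 2.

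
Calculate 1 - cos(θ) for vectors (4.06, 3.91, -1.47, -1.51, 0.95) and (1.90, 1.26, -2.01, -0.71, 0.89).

With u = (4.06, 3.91, -1.47, -1.51, 0.95), v = (1.90, 1.26, -2.01, -0.71, 0.89):
u·v = 4.06·1.9 + 3.91·1.26 + (-1.47)·(-2.01) + (-1.51)·(-0.71) + 0.95·0.89 = 7.714 + 4.9266 + 2.9547 + 1.0721 + 0.8455 = 17.5129.
|u| = √(4.06² + 3.91² + (-1.47)² + (-1.51)² + 0.95²) = √(16.4836 + 15.2881 + 2.1609 + 2.2801 + 0.9025) = √37.1152, |v| = √(1.9² + 1.26² + (-2.01)² + (-0.71)² + 0.89²) = √(3.61 + 1.5876 + 4.0401 + 0.5041 + 0.7921) = √10.5339.
cos θ = (u·v)/(|u||v|) = 17.5129/(√37.1152·√10.5339) ≈ 0.8857
Cosine distance = 1 - cos θ ≈ 1 - 0.8857 = 0.1143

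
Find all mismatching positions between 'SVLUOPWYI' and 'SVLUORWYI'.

Differing positions: 6. Hamming distance = 1.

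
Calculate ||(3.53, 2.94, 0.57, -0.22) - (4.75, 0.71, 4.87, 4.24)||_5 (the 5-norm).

(Σ|x_i - y_i|^5)^(1/5) = (|3.53 - 4.75|^5 + |2.94 - 0.71|^5 + |0.57 - 4.87|^5 + |-0.22 - 4.24|^5)^(1/5)
= (1.22^5 + 2.23^5 + 4.3^5 + 4.46^5)^(1/5) ≈ (2.7027 + 55.1473 + 1470.0844 + 1764.7138)^(1/5) = (3292.6482)^(1/5) ≈ 5.0525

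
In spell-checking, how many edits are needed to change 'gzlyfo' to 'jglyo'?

Let D[i][j] be the edit distance between the first i characters of 'gzlyfo' and the first j characters of 'jglyo', with D[i][0] = i, D[0][j] = j, and D[i][j] = D[i-1][j-1] if the characters match, else 1 + min(D[i-1][j], D[i][j-1], D[i-1][j-1]). Filling the table (rows: prefixes of 'gzlyfo', columns: prefixes of 'jglyo'):
     ε  j  g  l  y  o
  ε  0  1  2  3  4  5
  g  1  1  1  2  3  4
  z  2  2  2  2  3  4
  l  3  3  3  2  3  4
  y  4  4  4  3  2  3
  f  5  5  5  4  3  3
  o  6  6  6  5  4  3
The bottom-right entry gives D[6][5] = 3, so no sequence of fewer than 3 edits works. Backtracking through the table gives one optimal edit sequence (3 edits):
  gzlyfo → jzlyfo (sub g→j @1)
  jzlyfo → jglyfo (sub z→g @2)
  jglyfo → jglyo (del f @5)
Edit distance = 3.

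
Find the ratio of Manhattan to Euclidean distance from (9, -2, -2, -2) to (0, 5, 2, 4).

L1 = |9 - 0| + |-2 - 5| + |-2 - 2| + |-2 - 4| = 9 + 7 + 4 + 6 = 26
L2 = √(9² + 7² + 4² + 6²) = √182 ≈ 13.4907
L1 ≥ L2 always (equality iff movement is along one axis); L1 > L2 here.
Ratio L1/L2 = 26/√182 ≈ 1.9272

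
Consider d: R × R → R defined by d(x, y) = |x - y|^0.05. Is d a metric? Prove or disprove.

Yes. With 0 < p = 0.05 ≤ 1, d(x,y) = |x-y|^0.05 is a metric on R. Non-negativity and symmetry are immediate; |x-y|^0.05 = 0 ⟺ |x-y| = 0 ⟺ x = y. For the triangle inequality, the function t ↦ t^0.05 is subadditive on [0,∞) when p ≤ 1, so |x-z|^0.05 ≤ (|x-y| + |y-z|)^0.05 ≤ |x-y|^0.05 + |y-z|^0.05.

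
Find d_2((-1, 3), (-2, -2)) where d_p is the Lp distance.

(Σ|x_i - y_i|^2)^(1/2) = (|-1 - (-2)|^2 + |3 - (-2)|^2)^(1/2)
= (1^2 + 5^2)^(1/2) = (1 + 25)^(1/2) = (26)^(1/2) ≈ 5.099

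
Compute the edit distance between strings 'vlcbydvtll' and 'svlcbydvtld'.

Let D[i][j] be the edit distance between the first i characters of 'vlcbydvtll' and the first j characters of 'svlcbydvtld', with D[i][0] = i, D[0][j] = j, and D[i][j] = D[i-1][j-1] if the characters match, else 1 + min(D[i-1][j], D[i][j-1], D[i-1][j-1]). Filling the table (rows: prefixes of 'vlcbydvtll', columns: prefixes of 'svlcbydvtld'):
     ε  s  v  l  c  b  y  d  v  t  l  d
  ε  0  1  2  3  4  5  6  7  8  9 10 11
  v  1  1  1  2  3  4  5  6  7  8  9 10
  l  2  2  2  1  2  3  4  5  6  7  8  9
  c  3  3  3  2  1  2  3  4  5  6  7  8
  b  4  4  4  3  2  1  2  3  4  5  6  7
  y  5  5  5  4  3  2  1  2  3  4  5  6
  d  6  6  6  5  4  3  2  1  2  3  4  5
  v  7  7  6  6  5  4  3  2  1  2  3  4
  t  8  8  7  7  6  5  4  3  2  1  2  3
  l  9  9  8  7  7  6  5  4  3  2  1  2
  l 10 10  9  8  8  7  6  5  4  3  2  2
The bottom-right entry gives D[10][11] = 2, so no sequence of fewer than 2 edits works. Backtracking through the table gives one optimal edit sequence (2 edits):
  vlcbydvtll → svlcbydvtll (ins s @1)
  svlcbydvtll → svlcbydvtld (sub l→d @11)
Edit distance = 2.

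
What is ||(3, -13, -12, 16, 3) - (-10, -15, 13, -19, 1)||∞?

max(|x_i - y_i|) = max(|3 - (-10)|, |-13 - (-15)|, |-12 - 13|, |16 - (-19)|, |3 - 1|) = max(13, 2, 25, 35, 2) = 35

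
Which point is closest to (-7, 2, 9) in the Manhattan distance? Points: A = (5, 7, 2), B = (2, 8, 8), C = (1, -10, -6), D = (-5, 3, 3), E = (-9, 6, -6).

Distances: d(A) = 24, d(B) = 16, d(C) = 35, d(D) = 9, d(E) = 21. Nearest: D = (-5, 3, 3) with distance 9.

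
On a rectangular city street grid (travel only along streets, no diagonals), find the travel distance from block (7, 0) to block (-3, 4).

Σ|x_i - y_i| = |7 - (-3)| + |0 - 4| = 10 + 4 = 14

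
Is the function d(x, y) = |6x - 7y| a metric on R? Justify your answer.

No. d fails symmetry: d(3, 9) = |6·3 - 7·9| = |-45| = 45, but d(9, 3) = |6·9 - 7·3| = |33| = 33. Since 45 ≠ 33, d(x,y) ≠ d(y,x) in general.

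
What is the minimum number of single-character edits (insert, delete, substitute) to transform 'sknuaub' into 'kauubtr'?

Let D[i][j] be the edit distance between the first i characters of 'sknuaub' and the first j characters of 'kauubtr', with D[i][0] = i, D[0][j] = j, and D[i][j] = D[i-1][j-1] if the characters match, else 1 + min(D[i-1][j], D[i][j-1], D[i-1][j-1]). Filling the table (rows: prefixes of 'sknuaub', columns: prefixes of 'kauubtr'):
     ε  k  a  u  u  b  t  r
  ε  0  1  2  3  4  5  6  7
  s  1  1  2  3  4  5  6  7
  k  2  1  2  3  4  5  6  7
  n  3  2  2  3  4  5  6  7
  u  4  3  3  2  3  4  5  6
  a  5  4  3  3  3  4  5  6
  u  6  5  4  3  3  4  5  6
  b  7  6  5  4  4  3  4  5
The bottom-right entry gives D[7][7] = 5, so no sequence of fewer than 5 edits works. Backtracking through the table gives one optimal edit sequence (5 edits):
  sknuaub → knuaub (del s @1)
  knuaub → kauaub (sub n→a @2)
  kauaub → kauub (del a @4)
  kauub → kauubt (ins t @6)
  kauubt → kauubtr (ins r @7)
Edit distance = 5.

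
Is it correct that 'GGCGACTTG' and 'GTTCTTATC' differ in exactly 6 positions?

Differing positions: 2, 3, 4, 5, 6, 7, 9. Hamming distance = 7, so the claim that d_H = 6 is false.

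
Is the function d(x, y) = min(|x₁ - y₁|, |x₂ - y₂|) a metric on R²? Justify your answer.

No. d fails identity of indiscernibles: take x = (3, 0) and y = (3, 9). Then d(x,y) = min(|3 - 3|, |0 - 9|) = min(0, 9) = 0, yet x ≠ y.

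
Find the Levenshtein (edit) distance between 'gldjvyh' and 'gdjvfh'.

Let D[i][j] be the edit distance between the first i characters of 'gldjvyh' and the first j characters of 'gdjvfh', with D[i][0] = i, D[0][j] = j, and D[i][j] = D[i-1][j-1] if the characters match, else 1 + min(D[i-1][j], D[i][j-1], D[i-1][j-1]). Filling the table (rows: prefixes of 'gldjvyh', columns: prefixes of 'gdjvfh'):
     ε  g  d  j  v  f  h
  ε  0  1  2  3  4  5  6
  g  1  0  1  2  3  4  5
  l  2  1  1  2  3  4  5
  d  3  2  1  2  3  4  5
  j  4  3  2  1  2  3  4
  v  5  4  3  2  1  2  3
  y  6  5  4  3  2  2  3
  h  7  6  5  4  3  3  2
The bottom-right entry gives D[7][6] = 2, so no sequence of fewer than 2 edits works. Backtracking through the table gives one optimal edit sequence (2 edits):
  gldjvyh → gdjvyh (del l @2)
  gdjvyh → gdjvfh (sub y→f @5)
Edit distance = 2.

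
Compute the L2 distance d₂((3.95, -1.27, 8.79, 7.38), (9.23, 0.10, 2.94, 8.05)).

√(Σ(x_i - y_i)²) = √((3.95 - 9.23)² + (-1.27 - 0.1)² + (8.79 - 2.94)² + (7.38 - 8.05)²)
= √((-5.28)² + (-1.37)² + 5.85² + (-0.67)²) = √(27.8784 + 1.8769 + 34.2225 + 0.4489) = √64.4267 ≈ 8.0266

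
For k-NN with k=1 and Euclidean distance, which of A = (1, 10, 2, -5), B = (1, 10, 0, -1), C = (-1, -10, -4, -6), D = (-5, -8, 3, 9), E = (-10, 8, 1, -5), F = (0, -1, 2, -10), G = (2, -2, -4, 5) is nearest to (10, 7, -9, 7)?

Distances: d(A) ≈ 18.8414, d(B) ≈ 15.3297, d(C) ≈ 24.5764, d(D) ≈ 24.454, d(E) ≈ 25.3969, d(F) ≈ 23.9583, d(G) ≈ 13.1909. Nearest: G = (2, -2, -4, 5) with distance 13.1909.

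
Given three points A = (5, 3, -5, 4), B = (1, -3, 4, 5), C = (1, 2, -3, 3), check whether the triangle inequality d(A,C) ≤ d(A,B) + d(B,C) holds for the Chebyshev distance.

d(A,B) = max(4, 6, 9, 1) = 9, d(B,C) = max(0, 5, 7, 2) = 7, d(A,C) = max(4, 1, 2, 1) = 4.
d(A,C) = 4 ≤ 9 + 7 = 16. Triangle inequality is satisfied.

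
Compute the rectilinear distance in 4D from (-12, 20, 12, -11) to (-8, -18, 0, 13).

Σ|x_i - y_i| = |-12 - (-8)| + |20 - (-18)| + |12 - 0| + |-11 - 13| = 4 + 38 + 12 + 24 = 78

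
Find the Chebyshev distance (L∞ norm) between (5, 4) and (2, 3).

max(|x_i - y_i|) = max(|5 - 2|, |4 - 3|) = max(3, 1) = 3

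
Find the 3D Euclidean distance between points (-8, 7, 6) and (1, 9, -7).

√(Σ(x_i - y_i)²) = √((-8 - 1)² + (7 - 9)² + (6 - (-7))²)
= √((-9)² + (-2)² + 13²) = √(81 + 4 + 169) = √254 ≈ 15.9374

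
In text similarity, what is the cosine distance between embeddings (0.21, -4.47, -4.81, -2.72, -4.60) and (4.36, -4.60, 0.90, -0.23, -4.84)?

With u = (0.21, -4.47, -4.81, -2.72, -4.60), v = (4.36, -4.60, 0.90, -0.23, -4.84):
u·v = 0.21·4.36 + (-4.47)·(-4.6) + (-4.81)·0.9 + (-2.72)·(-0.23) + (-4.6)·(-4.84) = 0.9156 + 20.562 + (-4.329) + 0.6256 + 22.264 = 40.0382.
|u| = √(0.21² + (-4.47)² + (-4.81)² + (-2.72)² + (-4.6)²) = √(0.0441 + 19.9809 + 23.1361 + 7.3984 + 21.16) = √71.7195, |v| = √(4.36² + (-4.6)² + 0.9² + (-0.23)² + (-4.84)²) = √(19.0096 + 21.16 + 0.81 + 0.0529 + 23.4256) = √64.4581.
cos θ = (u·v)/(|u||v|) = 40.0382/(√71.7195·√64.4581) ≈ 0.5889
Cosine distance = 1 - cos θ ≈ 1 - 0.5889 = 0.4111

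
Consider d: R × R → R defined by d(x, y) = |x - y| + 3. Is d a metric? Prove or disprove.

No. d fails identity of indiscernibles (specifically d(x,x) = 0): d(0, 0) = |0 - 0| + 3 = 0 + 3 = 3 ≠ 0.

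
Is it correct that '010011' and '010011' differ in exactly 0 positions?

Differing positions: none. Hamming distance = 0, so the claim is true.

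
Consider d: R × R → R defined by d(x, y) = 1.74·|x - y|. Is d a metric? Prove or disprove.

Yes. Since |x - y| is a metric on R and 1.74 > 0, the positive scalar multiple 1.74·|x - y| is also a metric: scaling by a positive constant preserves non-negativity, identity (d=0 ⟺ |x-y|=0 ⟺ x=y), symmetry, and the triangle inequality.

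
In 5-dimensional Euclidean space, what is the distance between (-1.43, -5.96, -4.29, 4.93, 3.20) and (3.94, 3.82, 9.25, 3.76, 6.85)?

√(Σ(x_i - y_i)²) = √((-1.43 - 3.94)² + (-5.96 - 3.82)² + (-4.29 - 9.25)² + (4.93 - 3.76)² + (3.2 - 6.85)²)
= √((-5.37)² + (-9.78)² + (-13.54)² + 1.17² + (-3.65)²) = √(28.8369 + 95.6484 + 183.3316 + 1.3689 + 13.3225) = √322.5083 ≈ 17.9585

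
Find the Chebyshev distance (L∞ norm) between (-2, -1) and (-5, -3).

max(|x_i - y_i|) = max(|-2 - (-5)|, |-1 - (-3)|) = max(3, 2) = 3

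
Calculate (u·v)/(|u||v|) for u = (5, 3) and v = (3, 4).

With u = (5, 3), v = (3, 4):
u·v = 5·3 + 3·4 = 15 + 12 = 27.
|u| = √(5² + 3²) = √34, |v| = √(3² + 4²) = √25, so |u||v| = √(34·25) = √850.
cos θ = (u·v)/(|u||v|) = 27/√850 ≈ 0.9261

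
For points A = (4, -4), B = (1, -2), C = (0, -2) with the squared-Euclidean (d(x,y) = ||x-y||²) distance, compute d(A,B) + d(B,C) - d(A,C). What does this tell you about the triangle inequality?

d(A,B) = 3² + 2² = 13, d(B,C) = 1² + 0² = 1, d(A,C) = 4² + 2² = 20.
d(A,B) + d(B,C) - d(A,C) = 13 + 1 - 20 = 14 - 20 = -6. This is < 0, so the triangle inequality FAILS for these points (squared-Euclidean is not a metric).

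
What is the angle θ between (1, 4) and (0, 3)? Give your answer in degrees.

With u = (1, 4), v = (0, 3):
u·v = 1·0 + 4·3 = 0 + 12 = 12.
|u| = √(1² + 4²) = √17, |v| = √(0² + 3²) = √9, so |u||v| = √(17·9) = √153.
cos θ = (u·v)/(|u||v|) = 12/√153 ≈ 0.970143
θ = arccos(0.970143) ≈ 14.04°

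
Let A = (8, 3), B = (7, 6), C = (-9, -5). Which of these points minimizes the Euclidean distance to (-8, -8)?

Distances: d(A) ≈ 19.4165, d(B) ≈ 20.5183, d(C) ≈ 3.1623. Nearest: C = (-9, -5) with distance 3.1623.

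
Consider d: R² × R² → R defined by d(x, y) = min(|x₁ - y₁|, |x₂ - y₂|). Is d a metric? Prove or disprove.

No. d fails identity of indiscernibles: take x = (-3, 0) and y = (-3, 9). Then d(x,y) = min(|-3 - (-3)|, |0 - 9|) = min(0, 9) = 0, yet x ≠ y.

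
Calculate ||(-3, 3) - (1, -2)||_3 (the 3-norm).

(Σ|x_i - y_i|^3)^(1/3) = (|-3 - 1|^3 + |3 - (-2)|^3)^(1/3)
= (4^3 + 5^3)^(1/3) = (64 + 125)^(1/3) = (189)^(1/3) ≈ 5.7388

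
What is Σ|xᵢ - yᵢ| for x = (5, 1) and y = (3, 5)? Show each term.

Σ|x_i - y_i| = |5 - 3| + |1 - 5| = 2 + 4 = 6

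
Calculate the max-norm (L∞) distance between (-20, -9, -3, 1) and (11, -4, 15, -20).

max(|x_i - y_i|) = max(|-20 - 11|, |-9 - (-4)|, |-3 - 15|, |1 - (-20)|) = max(31, 5, 18, 21) = 31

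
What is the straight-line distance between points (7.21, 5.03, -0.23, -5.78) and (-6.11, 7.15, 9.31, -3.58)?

√(Σ(x_i - y_i)²) = √((7.21 - (-6.11))² + (5.03 - 7.15)² + (-0.23 - 9.31)² + (-5.78 - (-3.58))²)
= √(13.32² + (-2.12)² + (-9.54)² + (-2.2)²) = √(177.4224 + 4.4944 + 91.0116 + 4.84) = √277.7684 ≈ 16.6664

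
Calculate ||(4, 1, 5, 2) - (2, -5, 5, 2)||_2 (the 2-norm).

(Σ|x_i - y_i|^2)^(1/2) = (|4 - 2|^2 + |1 - (-5)|^2 + |5 - 5|^2 + |2 - 2|^2)^(1/2)
= (2^2 + 6^2 + 0^2 + 0^2)^(1/2) = (4 + 36 + 0 + 0)^(1/2) = (40)^(1/2) ≈ 6.3246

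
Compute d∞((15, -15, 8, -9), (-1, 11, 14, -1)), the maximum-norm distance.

max(|x_i - y_i|) = max(|15 - (-1)|, |-15 - 11|, |8 - 14|, |-9 - (-1)|) = max(16, 26, 6, 8) = 26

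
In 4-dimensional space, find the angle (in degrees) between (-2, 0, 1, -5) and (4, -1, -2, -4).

With u = (-2, 0, 1, -5), v = (4, -1, -2, -4):
u·v = (-2)·4 + 0·(-1) + 1·(-2) + (-5)·(-4) = (-8) + 0 + (-2) + 20 = 10.
|u| = √((-2)² + 0² + 1² + (-5)²) = √30, |v| = √(4² + (-1)² + (-2)² + (-4)²) = √37, so |u||v| = √(30·37) = √1110.
cos θ = (u·v)/(|u||v|) = 10/√1110 ≈ 0.30015
θ = arccos(0.30015) ≈ 72.53°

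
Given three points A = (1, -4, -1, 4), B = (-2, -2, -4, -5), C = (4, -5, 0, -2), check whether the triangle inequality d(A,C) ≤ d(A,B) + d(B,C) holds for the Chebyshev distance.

d(A,B) = max(3, 2, 3, 9) = 9, d(B,C) = max(6, 3, 4, 3) = 6, d(A,C) = max(3, 1, 1, 6) = 6.
d(A,C) = 6 ≤ 9 + 6 = 15. Triangle inequality is satisfied.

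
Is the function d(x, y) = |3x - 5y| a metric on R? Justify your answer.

No. d fails symmetry: d(8, 5) = |3·8 - 5·5| = |-1| = 1, but d(5, 8) = |3·5 - 5·8| = |-25| = 25. Since 1 ≠ 25, d(x,y) ≠ d(y,x) in general.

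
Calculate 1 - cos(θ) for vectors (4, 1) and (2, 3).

With u = (4, 1), v = (2, 3):
u·v = 4·2 + 1·3 = 8 + 3 = 11.
|u| = √(4² + 1²) = √17, |v| = √(2² + 3²) = √13, so |u||v| = √(17·13) = √221.
cos θ = (u·v)/(|u||v|) = 11/√221 ≈ 0.7399
Cosine distance = 1 - cos θ ≈ 1 - 0.7399 = 0.2601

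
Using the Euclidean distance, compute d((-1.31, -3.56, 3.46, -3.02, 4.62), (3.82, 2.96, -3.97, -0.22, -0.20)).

(Σ|x_i - y_i|^2)^(1/2) = (|-1.31 - 3.82|^2 + |-3.56 - 2.96|^2 + |3.46 - (-3.97)|^2 + |-3.02 - (-0.22)|^2 + |4.62 - (-0.2)|^2)^(1/2)
= (5.13^2 + 6.52^2 + 7.43^2 + 2.8^2 + 4.82^2)^(1/2) = (26.3169 + 42.5104 + 55.2049 + 7.84 + 23.2324)^(1/2) = (155.1046)^(1/2) ≈ 12.4541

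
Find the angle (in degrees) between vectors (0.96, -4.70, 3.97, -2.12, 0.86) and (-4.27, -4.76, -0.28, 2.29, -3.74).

With u = (0.96, -4.70, 3.97, -2.12, 0.86), v = (-4.27, -4.76, -0.28, 2.29, -3.74):
u·v = 0.96·(-4.27) + (-4.7)·(-4.76) + 3.97·(-0.28) + (-2.12)·2.29 + 0.86·(-3.74) = (-4.0992) + 22.372 + (-1.1116) + (-4.8548) + (-3.2164) = 9.09.
|u| = √(0.96² + (-4.7)² + 3.97² + (-2.12)² + 0.86²) = √(0.9216 + 22.09 + 15.7609 + 4.4944 + 0.7396) = √44.0065, |v| = √((-4.27)² + (-4.76)² + (-0.28)² + 2.29² + (-3.74)²) = √(18.2329 + 22.6576 + 0.0784 + 5.2441 + 13.9876) = √60.2006.
cos θ = (u·v)/(|u||v|) = 9.09/(√44.0065·√60.2006) ≈ 0.176606
θ = arccos(0.176606) ≈ 79.83°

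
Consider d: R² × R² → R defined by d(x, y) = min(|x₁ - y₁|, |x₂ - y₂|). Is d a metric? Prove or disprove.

No. d fails identity of indiscernibles: take x = (-5, 0) and y = (-5, 7). Then d(x,y) = min(|-5 - (-5)|, |0 - 7|) = min(0, 7) = 0, yet x ≠ y.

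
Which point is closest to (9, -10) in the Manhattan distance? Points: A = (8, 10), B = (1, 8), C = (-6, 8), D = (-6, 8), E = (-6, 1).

Distances: d(A) = 21, d(B) = 26, d(C) = 33, d(D) = 33, d(E) = 26. Nearest: A = (8, 10) with distance 21.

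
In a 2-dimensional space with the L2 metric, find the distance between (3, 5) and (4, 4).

(Σ|x_i - y_i|^2)^(1/2) = (|3 - 4|^2 + |5 - 4|^2)^(1/2)
= (1^2 + 1^2)^(1/2) = (1 + 1)^(1/2) = (2)^(1/2) ≈ 1.4142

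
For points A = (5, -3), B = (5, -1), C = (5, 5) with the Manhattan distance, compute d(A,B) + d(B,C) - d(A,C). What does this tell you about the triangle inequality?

d(A,B) = 0 + 2 = 2, d(B,C) = 0 + 6 = 6, d(A,C) = 0 + 8 = 8.
d(A,B) + d(B,C) - d(A,C) = 2 + 6 - 8 = 8 - 8 = 0. This is ≥ 0, so the triangle inequality holds for these points.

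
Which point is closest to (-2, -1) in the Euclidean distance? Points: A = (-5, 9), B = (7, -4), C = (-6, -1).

Distances: d(A) ≈ 10.4403, d(B) ≈ 9.4868, d(C) = 4. Nearest: C = (-6, -1) with distance 4.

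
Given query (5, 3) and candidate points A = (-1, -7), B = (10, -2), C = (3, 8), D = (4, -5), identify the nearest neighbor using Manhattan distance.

Distances: d(A) = 16, d(B) = 10, d(C) = 7, d(D) = 9. Nearest: C = (3, 8) with distance 7.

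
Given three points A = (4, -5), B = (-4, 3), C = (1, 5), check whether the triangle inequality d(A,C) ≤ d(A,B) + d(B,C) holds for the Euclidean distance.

d(A,B) = √(8² + 8²) = √128 ≈ 11.3137, d(B,C) = √(5² + 2²) = √29 ≈ 5.3852, d(A,C) = √(3² + 10²) = √109 ≈ 10.4403.
d(A,C) ≈ 10.4403 ≤ 11.3137 + 5.3852 = 16.6989. Triangle inequality is satisfied.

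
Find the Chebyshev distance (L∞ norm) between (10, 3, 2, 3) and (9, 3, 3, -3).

max(|x_i - y_i|) = max(|10 - 9|, |3 - 3|, |2 - 3|, |3 - (-3)|) = max(1, 0, 1, 6) = 6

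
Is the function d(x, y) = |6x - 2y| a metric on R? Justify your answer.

No. d fails symmetry: d(4, 2) = |6·4 - 2·2| = |20| = 20, but d(2, 4) = |6·2 - 2·4| = |4| = 4. Since 20 ≠ 4, d(x,y) ≠ d(y,x) in general.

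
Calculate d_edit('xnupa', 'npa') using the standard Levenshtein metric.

Let D[i][j] be the edit distance between the first i characters of 'xnupa' and the first j characters of 'npa', with D[i][0] = i, D[0][j] = j, and D[i][j] = D[i-1][j-1] if the characters match, else 1 + min(D[i-1][j], D[i][j-1], D[i-1][j-1]). Filling the table (rows: prefixes of 'xnupa', columns: prefixes of 'npa'):
     ε  n  p  a
  ε  0  1  2  3
  x  1  1  2  3
  n  2  1  2  3
  u  3  2  2  3
  p  4  3  2  3
  a  5  4  3  2
The bottom-right entry gives D[5][3] = 2, so no sequence of fewer than 2 edits works. Backtracking through the table gives one optimal edit sequence (2 edits):
  xnupa → nupa (del x @1)
  nupa → npa (del u @2)
Edit distance = 2.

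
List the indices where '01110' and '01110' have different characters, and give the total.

Differing positions: none. Hamming distance = 0.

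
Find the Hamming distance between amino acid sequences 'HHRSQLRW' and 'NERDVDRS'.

Differing positions: 1, 2, 4, 5, 6, 8. Hamming distance = 6.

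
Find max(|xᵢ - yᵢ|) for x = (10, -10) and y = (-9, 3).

max(|x_i - y_i|) = max(|10 - (-9)|, |-10 - 3|) = max(19, 13) = 19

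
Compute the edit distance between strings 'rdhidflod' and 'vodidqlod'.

Let D[i][j] be the edit distance between the first i characters of 'rdhidflod' and the first j characters of 'vodidqlod', with D[i][0] = i, D[0][j] = j, and D[i][j] = D[i-1][j-1] if the characters match, else 1 + min(D[i-1][j], D[i][j-1], D[i-1][j-1]). Filling the table (rows: prefixes of 'rdhidflod', columns: prefixes of 'vodidqlod'):
     ε  v  o  d  i  d  q  l  o  d
  ε  0  1  2  3  4  5  6  7  8  9
  r  1  1  2  3  4  5  6  7  8  9
  d  2  2  2  2  3  4  5  6  7  8
  h  3  3  3  3  3  4  5  6  7  8
  i  4  4  4  4  3  4  5  6  7  8
  d  5  5  5  4  4  3  4  5  6  7
  f  6  6  6  5  5  4  4  5  6  7
  l  7  7  7  6  6  5  5  4  5  6
  o  8  8  7  7  7  6  6  5  4  5
  d  9  9  8  7  8  7  7  6  5  4
The bottom-right entry gives D[9][9] = 4, so no sequence of fewer than 4 edits works. Backtracking through the table gives one optimal edit sequence (4 edits):
  rdhidflod → vdhidflod (sub r→v @1)
  vdhidflod → vohidflod (sub d→o @2)
  vohidflod → vodidflod (sub h→d @3)
  vodidflod → vodidqlod (sub f→q @6)
Edit distance = 4.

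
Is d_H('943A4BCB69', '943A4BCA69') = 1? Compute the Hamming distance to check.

Differing positions: 8. Hamming distance = 1, so the claim is true.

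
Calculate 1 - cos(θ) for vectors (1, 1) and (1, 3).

With u = (1, 1), v = (1, 3):
u·v = 1·1 + 1·3 = 1 + 3 = 4.
|u| = √(1² + 1²) = √2, |v| = √(1² + 3²) = √10, so |u||v| = √(2·10) = √20.
cos θ = (u·v)/(|u||v|) = 4/√20 ≈ 0.8944
Cosine distance = 1 - cos θ ≈ 1 - 0.8944 = 0.1056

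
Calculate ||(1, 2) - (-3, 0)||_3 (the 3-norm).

(Σ|x_i - y_i|^3)^(1/3) = (|1 - (-3)|^3 + |2 - 0|^3)^(1/3)
= (4^3 + 2^3)^(1/3) = (64 + 8)^(1/3) = (72)^(1/3) ≈ 4.1602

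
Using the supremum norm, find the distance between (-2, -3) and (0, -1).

max(|x_i - y_i|) = max(|-2 - 0|, |-3 - (-1)|) = max(2, 2) = 2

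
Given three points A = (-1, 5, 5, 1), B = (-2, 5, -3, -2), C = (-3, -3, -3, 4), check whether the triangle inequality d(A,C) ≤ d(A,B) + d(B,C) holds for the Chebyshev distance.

d(A,B) = max(1, 0, 8, 3) = 8, d(B,C) = max(1, 8, 0, 6) = 8, d(A,C) = max(2, 8, 8, 3) = 8.
d(A,C) = 8 ≤ 8 + 8 = 16. Triangle inequality is satisfied.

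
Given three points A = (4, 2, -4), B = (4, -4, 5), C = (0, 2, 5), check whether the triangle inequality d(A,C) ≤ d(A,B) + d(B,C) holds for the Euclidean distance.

d(A,B) = √(0² + 6² + 9²) = √117 ≈ 10.8167, d(B,C) = √(4² + 6² + 0²) = √52 ≈ 7.2111, d(A,C) = √(4² + 0² + 9²) = √97 ≈ 9.8489.
d(A,C) ≈ 9.8489 ≤ 10.8167 + 7.2111 = 18.0278. Triangle inequality is satisfied.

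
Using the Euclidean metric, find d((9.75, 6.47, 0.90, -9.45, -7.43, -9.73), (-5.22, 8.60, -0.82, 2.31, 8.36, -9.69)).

√(Σ(x_i - y_i)²) = √((9.75 - (-5.22))² + (6.47 - 8.6)² + (0.9 - (-0.82))² + (-9.45 - 2.31)² + (-7.43 - 8.36)² + (-9.73 - (-9.69))²)
= √(14.97² + (-2.13)² + 1.72² + (-11.76)² + (-15.79)² + (-0.04)²) = √(224.1009 + 4.5369 + 2.9584 + 138.2976 + 249.3241 + 0.0016) = √619.2195 ≈ 24.8841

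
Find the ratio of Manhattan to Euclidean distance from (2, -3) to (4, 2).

L1 = |2 - 4| + |-3 - 2| = 2 + 5 = 7
L2 = √(2² + 5²) = √29 ≈ 5.3852
L1 ≥ L2 always (equality iff movement is along one axis); L1 > L2 here.
Ratio L1/L2 = 7/√29 ≈ 1.2999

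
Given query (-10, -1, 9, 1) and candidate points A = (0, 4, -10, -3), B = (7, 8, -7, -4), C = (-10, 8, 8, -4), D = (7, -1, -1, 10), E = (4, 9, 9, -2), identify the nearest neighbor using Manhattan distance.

Distances: d(A) = 38, d(B) = 47, d(C) = 15, d(D) = 36, d(E) = 27. Nearest: C = (-10, 8, 8, -4) with distance 15.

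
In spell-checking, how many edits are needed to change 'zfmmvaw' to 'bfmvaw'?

Let D[i][j] be the edit distance between the first i characters of 'zfmmvaw' and the first j characters of 'bfmvaw', with D[i][0] = i, D[0][j] = j, and D[i][j] = D[i-1][j-1] if the characters match, else 1 + min(D[i-1][j], D[i][j-1], D[i-1][j-1]). Filling the table (rows: prefixes of 'zfmmvaw', columns: prefixes of 'bfmvaw'):
     ε  b  f  m  v  a  w
  ε  0  1  2  3  4  5  6
  z  1  1  2  3  4  5  6
  f  2  2  1  2  3  4  5
  m  3  3  2  1  2  3  4
  m  4  4  3  2  2  3  4
  v  5  5  4  3  2  3  4
  a  6  6  5  4  3  2  3
  w  7  7  6  5  4  3  2
The bottom-right entry gives D[7][6] = 2, so no sequence of fewer than 2 edits works. Backtracking through the table gives one optimal edit sequence (2 edits):
  zfmmvaw → bfmmvaw (sub z→b @1)
  bfmmvaw → bfmvaw (del m @3)
Edit distance = 2.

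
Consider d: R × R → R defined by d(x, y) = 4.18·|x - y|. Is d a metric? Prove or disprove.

Yes. Since |x - y| is a metric on R and 4.18 > 0, the positive scalar multiple 4.18·|x - y| is also a metric: scaling by a positive constant preserves non-negativity, identity (d=0 ⟺ |x-y|=0 ⟺ x=y), symmetry, and the triangle inequality.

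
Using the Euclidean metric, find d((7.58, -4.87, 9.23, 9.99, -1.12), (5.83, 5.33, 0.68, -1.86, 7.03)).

√(Σ(x_i - y_i)²) = √((7.58 - 5.83)² + (-4.87 - 5.33)² + (9.23 - 0.68)² + (9.99 - (-1.86))² + (-1.12 - 7.03)²)
= √(1.75² + (-10.2)² + 8.55² + 11.85² + (-8.15)²) = √(3.0625 + 104.04 + 73.1025 + 140.4225 + 66.4225) = √387.05 ≈ 19.6736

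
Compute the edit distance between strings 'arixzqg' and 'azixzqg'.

Let D[i][j] be the edit distance between the first i characters of 'arixzqg' and the first j characters of 'azixzqg', with D[i][0] = i, D[0][j] = j, and D[i][j] = D[i-1][j-1] if the characters match, else 1 + min(D[i-1][j], D[i][j-1], D[i-1][j-1]). Filling the table (rows: prefixes of 'arixzqg', columns: prefixes of 'azixzqg'):
     ε  a  z  i  x  z  q  g
  ε  0  1  2  3  4  5  6  7
  a  1  0  1  2  3  4  5  6
  r  2  1  1  2  3  4  5  6
  i  3  2  2  1  2  3  4  5
  x  4  3  3  2  1  2  3  4
  z  5  4  3  3  2  1  2  3
  q  6  5  4  4  3  2  1  2
  g  7  6  5  5  4  3  2  1
The bottom-right entry gives D[7][7] = 1, so no sequence of fewer than 1 edit works. Backtracking through the table gives one optimal edit sequence (1 edit):
  arixzqg → azixzqg (sub r→z @2)
Edit distance = 1.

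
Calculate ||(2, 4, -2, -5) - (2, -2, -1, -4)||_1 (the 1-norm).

Σ|x_i - y_i| = |2 - 2| + |4 - (-2)| + |-2 - (-1)| + |-5 - (-4)| = 0 + 6 + 1 + 1 = 8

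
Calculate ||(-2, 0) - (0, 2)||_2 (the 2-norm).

(Σ|x_i - y_i|^2)^(1/2) = (|-2 - 0|^2 + |0 - 2|^2)^(1/2)
= (2^2 + 2^2)^(1/2) = (4 + 4)^(1/2) = (8)^(1/2) ≈ 2.8284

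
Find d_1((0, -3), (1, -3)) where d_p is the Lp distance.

Σ|x_i - y_i| = |0 - 1| + |-3 - (-3)| = 1 + 0 = 1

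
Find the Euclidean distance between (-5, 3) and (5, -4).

√(Σ(x_i - y_i)²) = √((-5 - 5)² + (3 - (-4))²)
= √((-10)² + 7²) = √(100 + 49) = √149 ≈ 12.2066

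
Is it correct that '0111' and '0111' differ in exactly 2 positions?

Differing positions: none. Hamming distance = 0, so the claim that d_H = 2 is false.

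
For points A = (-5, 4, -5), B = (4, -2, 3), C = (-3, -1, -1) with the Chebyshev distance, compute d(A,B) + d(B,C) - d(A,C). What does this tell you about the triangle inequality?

d(A,B) = max(9, 6, 8) = 9, d(B,C) = max(7, 1, 4) = 7, d(A,C) = max(2, 5, 4) = 5.
d(A,B) + d(B,C) - d(A,C) = 9 + 7 - 5 = 16 - 5 = 11. This is ≥ 0, so the triangle inequality holds for these points.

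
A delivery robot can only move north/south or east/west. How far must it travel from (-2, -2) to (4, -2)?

Σ|x_i - y_i| = |-2 - 4| + |-2 - (-2)| = 6 + 0 = 6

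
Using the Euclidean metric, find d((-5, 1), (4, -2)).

√(Σ(x_i - y_i)²) = √((-5 - 4)² + (1 - (-2))²)
= √((-9)² + 3²) = √(81 + 9) = √90 ≈ 9.4868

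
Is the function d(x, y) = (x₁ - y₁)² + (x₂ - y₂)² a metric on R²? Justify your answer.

No. The squared Euclidean distance fails the triangle inequality. Counterexample: x = (0, 0), y = (4, 3), z = (8, 6). d(x,z) = 8² + 6² = 100, but d(x,y) + d(y,z) = (4² + 3²) + (4² + 3²) = 25 + 25 = 50. Since 100 > 50, the triangle inequality is violated. (Note: √d, the ordinary Euclidean distance, IS a metric.)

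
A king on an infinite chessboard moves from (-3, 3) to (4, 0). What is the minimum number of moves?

max(|x_i - y_i|) = max(|-3 - 4|, |3 - 0|) = max(7, 3) = 7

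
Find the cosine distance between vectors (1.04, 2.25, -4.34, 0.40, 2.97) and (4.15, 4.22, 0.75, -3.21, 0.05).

With u = (1.04, 2.25, -4.34, 0.40, 2.97), v = (4.15, 4.22, 0.75, -3.21, 0.05):
u·v = 1.04·4.15 + 2.25·4.22 + (-4.34)·0.75 + 0.4·(-3.21) + 2.97·0.05 = 4.316 + 9.495 + (-3.255) + (-1.284) + 0.1485 = 9.4205.
|u| = √(1.04² + 2.25² + (-4.34)² + 0.4² + 2.97²) = √(1.0816 + 5.0625 + 18.8356 + 0.16 + 8.8209) = √33.9606, |v| = √(4.15² + 4.22² + 0.75² + (-3.21)² + 0.05²) = √(17.2225 + 17.8084 + 0.5625 + 10.3041 + 0.0025) = √45.9.
cos θ = (u·v)/(|u||v|) = 9.4205/(√33.9606·√45.9) ≈ 0.2386
Cosine distance = 1 - cos θ ≈ 1 - 0.2386 = 0.7614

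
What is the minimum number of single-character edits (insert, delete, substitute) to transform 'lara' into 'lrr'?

Let D[i][j] be the edit distance between the first i characters of 'lara' and the first j characters of 'lrr', with D[i][0] = i, D[0][j] = j, and D[i][j] = D[i-1][j-1] if the characters match, else 1 + min(D[i-1][j], D[i][j-1], D[i-1][j-1]). Filling the table (rows: prefixes of 'lara', columns: prefixes of 'lrr'):
     ε  l  r  r
  ε  0  1  2  3
  l  1  0  1  2
  a  2  1  1  2
  r  3  2  1  1
  a  4  3  2  2
The bottom-right entry gives D[4][3] = 2, so no sequence of fewer than 2 edits works. Backtracking through the table gives one optimal edit sequence (2 edits):
  lara → lra (del a @2)
  lra → lrr (sub a→r @3)
Edit distance = 2.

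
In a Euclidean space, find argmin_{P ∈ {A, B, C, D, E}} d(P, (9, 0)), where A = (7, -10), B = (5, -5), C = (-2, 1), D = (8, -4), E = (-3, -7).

Distances: d(A) ≈ 10.198, d(B) ≈ 6.4031, d(C) ≈ 11.0454, d(D) ≈ 4.1231, d(E) ≈ 13.8924. Nearest: D = (8, -4) with distance 4.1231.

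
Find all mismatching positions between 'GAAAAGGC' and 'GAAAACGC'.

Differing positions: 6. Hamming distance = 1.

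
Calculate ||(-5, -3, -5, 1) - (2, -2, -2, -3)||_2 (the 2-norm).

(Σ|x_i - y_i|^2)^(1/2) = (|-5 - 2|^2 + |-3 - (-2)|^2 + |-5 - (-2)|^2 + |1 - (-3)|^2)^(1/2)
= (7^2 + 1^2 + 3^2 + 4^2)^(1/2) = (49 + 1 + 9 + 16)^(1/2) = (75)^(1/2) ≈ 8.6603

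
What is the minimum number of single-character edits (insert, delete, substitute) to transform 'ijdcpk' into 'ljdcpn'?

Let D[i][j] be the edit distance between the first i characters of 'ijdcpk' and the first j characters of 'ljdcpn', with D[i][0] = i, D[0][j] = j, and D[i][j] = D[i-1][j-1] if the characters match, else 1 + min(D[i-1][j], D[i][j-1], D[i-1][j-1]). Filling the table (rows: prefixes of 'ijdcpk', columns: prefixes of 'ljdcpn'):
     ε  l  j  d  c  p  n
  ε  0  1  2  3  4  5  6
  i  1  1  2  3  4  5  6
  j  2  2  1  2  3  4  5
  d  3  3  2  1  2  3  4
  c  4  4  3  2  1  2  3
  p  5  5  4  3  2  1  2
  k  6  6  5  4  3  2  2
The bottom-right entry gives D[6][6] = 2, so no sequence of fewer than 2 edits works. Backtracking through the table gives one optimal edit sequence (2 edits):
  ijdcpk → ljdcpk (sub i→l @1)
  ljdcpk → ljdcpn (sub k→n @6)
Edit distance = 2.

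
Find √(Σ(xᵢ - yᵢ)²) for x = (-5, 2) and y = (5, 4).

√(Σ(x_i - y_i)²) = √((-5 - 5)² + (2 - 4)²)
= √((-10)² + (-2)²) = √(100 + 4) = √104 ≈ 10.198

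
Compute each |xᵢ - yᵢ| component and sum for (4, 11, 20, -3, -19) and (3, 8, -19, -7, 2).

Σ|x_i - y_i| = |4 - 3| + |11 - 8| + |20 - (-19)| + |-3 - (-7)| + |-19 - 2| = 1 + 3 + 39 + 4 + 21 = 68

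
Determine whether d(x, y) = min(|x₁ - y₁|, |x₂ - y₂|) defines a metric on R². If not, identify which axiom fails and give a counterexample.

No. d fails identity of indiscernibles: take x = (-4, 0) and y = (-4, 6). Then d(x,y) = min(|-4 - (-4)|, |0 - 6|) = min(0, 6) = 0, yet x ≠ y.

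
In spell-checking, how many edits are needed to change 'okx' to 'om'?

Let D[i][j] be the edit distance between the first i characters of 'okx' and the first j characters of 'om', with D[i][0] = i, D[0][j] = j, and D[i][j] = D[i-1][j-1] if the characters match, else 1 + min(D[i-1][j], D[i][j-1], D[i-1][j-1]). Filling the table (rows: prefixes of 'okx', columns: prefixes of 'om'):
     ε  o  m
  ε  0  1  2
  o  1  0  1
  k  2  1  1
  x  3  2  2
The bottom-right entry gives D[3][2] = 2, so no sequence of fewer than 2 edits works. Backtracking through the table gives one optimal edit sequence (2 edits):
  okx → ox (del k @2)
  ox → om (sub x→m @2)
Edit distance = 2.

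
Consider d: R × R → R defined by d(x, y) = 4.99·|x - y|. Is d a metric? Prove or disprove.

Yes. Since |x - y| is a metric on R and 4.99 > 0, the positive scalar multiple 4.99·|x - y| is also a metric: scaling by a positive constant preserves non-negativity, identity (d=0 ⟺ |x-y|=0 ⟺ x=y), symmetry, and the triangle inequality.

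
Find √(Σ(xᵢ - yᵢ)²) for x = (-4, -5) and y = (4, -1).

√(Σ(x_i - y_i)²) = √((-4 - 4)² + (-5 - (-1))²)
= √((-8)² + (-4)²) = √(64 + 16) = √80 ≈ 8.9443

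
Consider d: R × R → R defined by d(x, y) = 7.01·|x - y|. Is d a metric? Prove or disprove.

Yes. Since |x - y| is a metric on R and 7.01 > 0, the positive scalar multiple 7.01·|x - y| is also a metric: scaling by a positive constant preserves non-negativity, identity (d=0 ⟺ |x-y|=0 ⟺ x=y), symmetry, and the triangle inequality.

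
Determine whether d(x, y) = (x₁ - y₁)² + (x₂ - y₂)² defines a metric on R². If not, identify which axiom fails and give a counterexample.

No. The squared Euclidean distance fails the triangle inequality. Counterexample: x = (0, 0), y = (5, 1), z = (10, 2). d(x,z) = 10² + 2² = 104, but d(x,y) + d(y,z) = (5² + 1²) + (5² + 1²) = 26 + 26 = 52. Since 104 > 52, the triangle inequality is violated. (Note: √d, the ordinary Euclidean distance, IS a metric.)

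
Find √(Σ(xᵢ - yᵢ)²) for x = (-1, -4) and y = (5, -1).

√(Σ(x_i - y_i)²) = √((-1 - 5)² + (-4 - (-1))²)
= √((-6)² + (-3)²) = √(36 + 9) = √45 ≈ 6.7082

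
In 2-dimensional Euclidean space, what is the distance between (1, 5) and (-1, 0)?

√(Σ(x_i - y_i)²) = √((1 - (-1))² + (5 - 0)²)
= √(2² + 5²) = √(4 + 25) = √29 ≈ 5.3852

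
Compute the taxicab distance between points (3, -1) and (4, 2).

Σ|x_i - y_i| = |3 - 4| + |-1 - 2| = 1 + 3 = 4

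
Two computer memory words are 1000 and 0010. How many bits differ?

Differing positions: 1, 3. Hamming distance = 2.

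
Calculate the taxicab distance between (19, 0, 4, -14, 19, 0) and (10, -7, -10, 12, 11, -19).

Σ|x_i - y_i| = |19 - 10| + |0 - (-7)| + |4 - (-10)| + |-14 - 12| + |19 - 11| + |0 - (-19)| = 9 + 7 + 14 + 26 + 8 + 19 = 83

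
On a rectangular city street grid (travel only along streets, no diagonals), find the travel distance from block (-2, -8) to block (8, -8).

Σ|x_i - y_i| = |-2 - 8| + |-8 - (-8)| = 10 + 0 = 10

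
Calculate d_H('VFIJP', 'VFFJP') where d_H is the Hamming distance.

Differing positions: 3. Hamming distance = 1.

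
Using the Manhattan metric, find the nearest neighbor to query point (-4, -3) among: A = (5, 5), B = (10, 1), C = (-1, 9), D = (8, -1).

Distances: d(A) = 17, d(B) = 18, d(C) = 15, d(D) = 14. Nearest: D = (8, -1) with distance 14.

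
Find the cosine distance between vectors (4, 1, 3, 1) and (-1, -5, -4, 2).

With u = (4, 1, 3, 1), v = (-1, -5, -4, 2):
u·v = 4·(-1) + 1·(-5) + 3·(-4) + 1·2 = (-4) + (-5) + (-12) + 2 = -19.
|u| = √(4² + 1² + 3² + 1²) = √27, |v| = √((-1)² + (-5)² + (-4)² + 2²) = √46, so |u||v| = √(27·46) = √1242.
cos θ = (u·v)/(|u||v|) = -19/√1242 ≈ -0.5391
Cosine distance = 1 - cos θ ≈ 1 - (-0.5391) = 1.5391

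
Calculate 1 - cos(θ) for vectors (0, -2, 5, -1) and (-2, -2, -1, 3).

With u = (0, -2, 5, -1), v = (-2, -2, -1, 3):
u·v = 0·(-2) + (-2)·(-2) + 5·(-1) + (-1)·3 = 0 + 4 + (-5) + (-3) = -4.
|u| = √(0² + (-2)² + 5² + (-1)²) = √30, |v| = √((-2)² + (-2)² + (-1)² + 3²) = √18, so |u||v| = √(30·18) = √540.
cos θ = (u·v)/(|u||v|) = -4/√540 ≈ -0.1721
Cosine distance = 1 - cos θ ≈ 1 - (-0.1721) = 1.1721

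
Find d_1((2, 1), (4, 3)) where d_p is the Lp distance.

Σ|x_i - y_i| = |2 - 4| + |1 - 3| = 2 + 2 = 4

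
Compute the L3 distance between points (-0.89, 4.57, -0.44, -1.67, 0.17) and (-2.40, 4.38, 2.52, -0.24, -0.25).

(Σ|x_i - y_i|^3)^(1/3) = (|-0.89 - (-2.4)|^3 + |4.57 - 4.38|^3 + |-0.44 - 2.52|^3 + |-1.67 - (-0.24)|^3 + |0.17 - (-0.25)|^3)^(1/3)
= (1.51^3 + 0.19^3 + 2.96^3 + 1.43^3 + 0.42^3)^(1/3) ≈ (3.443 + 0.0069 + 25.9343 + 2.9242 + 0.0741)^(1/3) = (32.3825)^(1/3) ≈ 3.1874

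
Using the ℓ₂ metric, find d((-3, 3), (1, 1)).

√(Σ(x_i - y_i)²) = √((-3 - 1)² + (3 - 1)²)
= √((-4)² + 2²) = √(16 + 4) = √20 ≈ 4.4721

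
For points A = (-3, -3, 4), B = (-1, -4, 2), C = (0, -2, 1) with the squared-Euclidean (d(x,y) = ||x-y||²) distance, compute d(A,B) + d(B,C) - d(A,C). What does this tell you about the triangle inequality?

d(A,B) = 2² + 1² + 2² = 9, d(B,C) = 1² + 2² + 1² = 6, d(A,C) = 3² + 1² + 3² = 19.
d(A,B) + d(B,C) - d(A,C) = 9 + 6 - 19 = 15 - 19 = -4. This is < 0, so the triangle inequality FAILS for these points (squared-Euclidean is not a metric).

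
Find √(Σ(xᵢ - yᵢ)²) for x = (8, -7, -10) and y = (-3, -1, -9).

√(Σ(x_i - y_i)²) = √((8 - (-3))² + (-7 - (-1))² + (-10 - (-9))²)
= √(11² + (-6)² + (-1)²) = √(121 + 36 + 1) = √158 ≈ 12.5698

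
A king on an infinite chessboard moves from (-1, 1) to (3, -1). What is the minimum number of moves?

max(|x_i - y_i|) = max(|-1 - 3|, |1 - (-1)|) = max(4, 2) = 4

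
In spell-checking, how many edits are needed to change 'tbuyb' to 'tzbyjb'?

Let D[i][j] be the edit distance between the first i characters of 'tbuyb' and the first j characters of 'tzbyjb', with D[i][0] = i, D[0][j] = j, and D[i][j] = D[i-1][j-1] if the characters match, else 1 + min(D[i-1][j], D[i][j-1], D[i-1][j-1]). Filling the table (rows: prefixes of 'tbuyb', columns: prefixes of 'tzbyjb'):
     ε  t  z  b  y  j  b
  ε  0  1  2  3  4  5  6
  t  1  0  1  2  3  4  5
  b  2  1  1  1  2  3  4
  u  3  2  2  2  2  3  4
  y  4  3  3  3  2  3  4
  b  5  4  4  3  3  3  3
The bottom-right entry gives D[5][6] = 3, so no sequence of fewer than 3 edits works. Backtracking through the table gives one optimal edit sequence (3 edits):
  tbuyb → tzbuyb (ins z @2)
  tzbuyb → tzbyyb (sub u→y @4)
  tzbyyb → tzbyjb (sub y→j @5)
Edit distance = 3.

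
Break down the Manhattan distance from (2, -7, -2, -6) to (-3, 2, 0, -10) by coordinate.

Σ|x_i - y_i| = |2 - (-3)| + |-7 - 2| + |-2 - 0| + |-6 - (-10)| = 5 + 9 + 2 + 4 = 20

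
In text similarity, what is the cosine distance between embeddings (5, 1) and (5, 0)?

With u = (5, 1), v = (5, 0):
u·v = 5·5 + 1·0 = 25 + 0 = 25.
|u| = √(5² + 1²) = √26, |v| = √(5² + 0²) = √25, so |u||v| = √(26·25) = √650.
cos θ = (u·v)/(|u||v|) = 25/√650 ≈ 0.9806
Cosine distance = 1 - cos θ ≈ 1 - 0.9806 = 0.0194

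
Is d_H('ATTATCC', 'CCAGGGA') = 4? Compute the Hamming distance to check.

Differing positions: 1, 2, 3, 4, 5, 6, 7. Hamming distance = 7, so the claim that d_H = 4 is false.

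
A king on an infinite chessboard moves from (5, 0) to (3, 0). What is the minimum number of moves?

max(|x_i - y_i|) = max(|5 - 3|, |0 - 0|) = max(2, 0) = 2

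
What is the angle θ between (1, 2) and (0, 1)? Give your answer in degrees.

With u = (1, 2), v = (0, 1):
u·v = 1·0 + 2·1 = 0 + 2 = 2.
|u| = √(1² + 2²) = √5, |v| = √(0² + 1²) = √1, so |u||v| = √(5·1) = √5.
cos θ = (u·v)/(|u||v|) = 2/√5 ≈ 0.894427
θ = arccos(0.894427) ≈ 26.57°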